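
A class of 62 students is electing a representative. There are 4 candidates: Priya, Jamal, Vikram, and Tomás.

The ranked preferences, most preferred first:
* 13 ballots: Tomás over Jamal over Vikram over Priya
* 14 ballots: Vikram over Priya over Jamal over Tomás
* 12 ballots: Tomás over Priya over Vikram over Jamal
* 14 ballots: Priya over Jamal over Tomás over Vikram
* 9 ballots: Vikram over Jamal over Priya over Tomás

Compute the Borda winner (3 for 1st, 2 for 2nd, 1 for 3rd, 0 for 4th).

Priya

Priya: 13×0 + 14×2 + 12×2 + 14×3 + 9×1 = 103
Jamal: 13×2 + 14×1 + 12×0 + 14×2 + 9×2 = 86
Vikram: 13×1 + 14×3 + 12×1 + 14×0 + 9×3 = 94
Tomás: 13×3 + 14×0 + 12×3 + 14×1 + 9×0 = 89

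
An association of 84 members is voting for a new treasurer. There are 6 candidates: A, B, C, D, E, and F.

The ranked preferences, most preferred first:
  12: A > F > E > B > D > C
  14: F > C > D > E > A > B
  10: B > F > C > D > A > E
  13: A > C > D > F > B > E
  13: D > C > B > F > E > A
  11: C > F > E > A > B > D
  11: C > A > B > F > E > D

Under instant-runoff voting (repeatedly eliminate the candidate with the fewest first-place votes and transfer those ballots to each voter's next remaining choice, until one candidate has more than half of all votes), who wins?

C

Round 1: A 25, B 10, C 22, D 13, E 0, F 14. E eliminated.
Round 2: A 25, B 10, C 22, D 13, F 14. B eliminated.
Round 3: A 25, C 22, D 13, F 24. D eliminated.
Round 4: A 25, C 35, F 24. F eliminated.
Round 5: A 25, C 59. C has a majority (≥43).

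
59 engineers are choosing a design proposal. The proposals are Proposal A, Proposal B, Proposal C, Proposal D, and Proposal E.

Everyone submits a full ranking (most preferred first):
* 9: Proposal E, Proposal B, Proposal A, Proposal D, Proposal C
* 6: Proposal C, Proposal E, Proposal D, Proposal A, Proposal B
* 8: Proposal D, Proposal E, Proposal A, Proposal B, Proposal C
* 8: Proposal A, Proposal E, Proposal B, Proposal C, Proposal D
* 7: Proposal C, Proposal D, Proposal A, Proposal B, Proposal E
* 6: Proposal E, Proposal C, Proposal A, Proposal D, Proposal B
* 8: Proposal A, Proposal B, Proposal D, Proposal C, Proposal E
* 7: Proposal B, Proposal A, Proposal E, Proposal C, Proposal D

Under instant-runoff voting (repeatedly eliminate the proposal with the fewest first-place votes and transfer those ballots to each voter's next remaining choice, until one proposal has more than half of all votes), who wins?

Round 1: Proposal A 16, Proposal B 7, Proposal C 13, Proposal D 8, Proposal E 15. Proposal B eliminated.
Round 2: Proposal A 23, Proposal C 13, Proposal D 8, Proposal E 15. Proposal D eliminated.
Round 3: Proposal A 23, Proposal C 13, Proposal E 23. Proposal C eliminated.
Round 4: Proposal A 30, Proposal E 29. Proposal A has a majority (≥30).

Proposal A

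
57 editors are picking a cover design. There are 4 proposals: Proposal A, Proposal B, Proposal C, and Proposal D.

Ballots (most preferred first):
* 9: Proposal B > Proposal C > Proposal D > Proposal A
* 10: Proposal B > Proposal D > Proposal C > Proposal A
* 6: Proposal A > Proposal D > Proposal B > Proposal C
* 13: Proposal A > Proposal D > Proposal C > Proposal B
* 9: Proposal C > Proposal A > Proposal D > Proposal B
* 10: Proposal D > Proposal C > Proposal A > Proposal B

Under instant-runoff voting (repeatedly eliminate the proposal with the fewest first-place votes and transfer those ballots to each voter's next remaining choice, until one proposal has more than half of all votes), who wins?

Round 1: Proposal A 19, Proposal B 19, Proposal C 9, Proposal D 10. Proposal C eliminated.
Round 2: Proposal A 28, Proposal B 19, Proposal D 10. Proposal D eliminated.
Round 3: Proposal A 38, Proposal B 19. Proposal A has a majority (≥29).

Proposal A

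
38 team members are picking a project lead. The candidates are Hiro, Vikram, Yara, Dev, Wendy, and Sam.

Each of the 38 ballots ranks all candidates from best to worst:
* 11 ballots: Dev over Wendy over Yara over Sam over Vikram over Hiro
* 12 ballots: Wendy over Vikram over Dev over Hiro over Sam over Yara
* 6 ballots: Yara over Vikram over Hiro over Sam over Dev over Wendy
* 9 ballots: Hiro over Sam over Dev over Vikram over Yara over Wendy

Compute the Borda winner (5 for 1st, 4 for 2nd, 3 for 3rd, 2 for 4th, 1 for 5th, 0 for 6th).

Hiro: 11×0 + 12×2 + 6×3 + 9×5 = 87
Vikram: 11×1 + 12×4 + 6×4 + 9×2 = 101
Yara: 11×3 + 12×0 + 6×5 + 9×1 = 72
Dev: 11×5 + 12×3 + 6×1 + 9×3 = 124
Wendy: 11×4 + 12×5 + 6×0 + 9×0 = 104
Sam: 11×2 + 12×1 + 6×2 + 9×4 = 82

Dev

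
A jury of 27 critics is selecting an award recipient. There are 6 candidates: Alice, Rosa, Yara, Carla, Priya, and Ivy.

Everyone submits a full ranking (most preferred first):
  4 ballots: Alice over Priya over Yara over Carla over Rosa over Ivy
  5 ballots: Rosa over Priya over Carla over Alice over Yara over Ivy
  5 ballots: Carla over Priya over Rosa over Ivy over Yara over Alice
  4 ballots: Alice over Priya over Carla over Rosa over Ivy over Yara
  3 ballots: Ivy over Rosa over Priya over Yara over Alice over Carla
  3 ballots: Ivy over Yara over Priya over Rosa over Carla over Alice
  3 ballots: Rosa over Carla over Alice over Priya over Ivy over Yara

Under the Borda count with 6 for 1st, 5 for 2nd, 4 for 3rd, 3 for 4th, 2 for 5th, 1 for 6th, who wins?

Priya

Alice: 4×6 + 5×3 + 5×1 + 4×6 + 3×2 + 3×1 + 3×4 = 89
Rosa: 4×2 + 5×6 + 5×4 + 4×3 + 3×5 + 3×3 + 3×6 = 112
Yara: 4×4 + 5×2 + 5×2 + 4×1 + 3×3 + 3×5 + 3×1 = 67
Carla: 4×3 + 5×4 + 5×6 + 4×4 + 3×1 + 3×2 + 3×5 = 102
Priya: 4×5 + 5×5 + 5×5 + 4×5 + 3×4 + 3×4 + 3×3 = 123
Ivy: 4×1 + 5×1 + 5×3 + 4×2 + 3×6 + 3×6 + 3×2 = 74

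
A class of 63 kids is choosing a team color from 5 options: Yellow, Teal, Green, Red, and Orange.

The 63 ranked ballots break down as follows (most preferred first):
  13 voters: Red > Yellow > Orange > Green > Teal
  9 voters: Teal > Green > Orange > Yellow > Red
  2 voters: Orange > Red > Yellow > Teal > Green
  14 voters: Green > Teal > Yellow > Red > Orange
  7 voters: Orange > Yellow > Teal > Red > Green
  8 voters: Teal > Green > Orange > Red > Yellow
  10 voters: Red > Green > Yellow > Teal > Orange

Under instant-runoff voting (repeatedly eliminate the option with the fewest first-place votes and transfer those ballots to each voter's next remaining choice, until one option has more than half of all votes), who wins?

Round 1: Yellow 0, Teal 17, Green 14, Red 23, Orange 9. Yellow eliminated.
Round 2: Teal 17, Green 14, Red 23, Orange 9. Orange eliminated.
Round 3: Teal 24, Green 14, Red 25. Green eliminated.
Round 4: Teal 38, Red 25. Teal has a majority (≥32).

Teal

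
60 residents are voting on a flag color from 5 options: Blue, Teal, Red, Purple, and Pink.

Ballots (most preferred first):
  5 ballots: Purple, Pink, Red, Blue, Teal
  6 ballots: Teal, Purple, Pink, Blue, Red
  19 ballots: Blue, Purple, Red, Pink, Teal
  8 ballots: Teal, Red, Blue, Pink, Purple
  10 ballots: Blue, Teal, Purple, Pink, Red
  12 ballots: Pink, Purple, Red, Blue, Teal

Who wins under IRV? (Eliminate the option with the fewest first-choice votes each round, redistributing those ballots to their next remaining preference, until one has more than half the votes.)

Round 1: Blue 29, Teal 14, Red 0, Purple 5, Pink 12. Red eliminated.
Round 2: Blue 29, Teal 14, Purple 5, Pink 12. Purple eliminated.
Round 3: Blue 29, Teal 14, Pink 17. Teal eliminated.
Round 4: Blue 37, Pink 23. Blue has a majority (≥31).

Blue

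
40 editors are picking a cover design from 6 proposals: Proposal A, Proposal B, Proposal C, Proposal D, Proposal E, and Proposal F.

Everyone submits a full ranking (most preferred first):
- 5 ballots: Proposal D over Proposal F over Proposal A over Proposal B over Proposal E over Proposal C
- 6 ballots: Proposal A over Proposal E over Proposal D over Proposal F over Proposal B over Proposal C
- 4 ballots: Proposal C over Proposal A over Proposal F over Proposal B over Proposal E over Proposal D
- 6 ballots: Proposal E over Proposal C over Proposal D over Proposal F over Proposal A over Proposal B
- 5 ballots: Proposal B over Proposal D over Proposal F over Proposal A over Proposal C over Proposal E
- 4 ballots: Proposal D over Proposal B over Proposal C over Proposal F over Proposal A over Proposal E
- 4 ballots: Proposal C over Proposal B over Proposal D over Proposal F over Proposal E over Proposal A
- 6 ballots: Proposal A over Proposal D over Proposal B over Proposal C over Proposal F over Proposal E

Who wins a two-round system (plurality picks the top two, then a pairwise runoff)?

Round 1 first-place votes: Proposal A 12, Proposal B 5, Proposal C 8, Proposal D 9, Proposal E 6, Proposal F 0. Proposal A and Proposal D advance.
Runoff: Proposal A is ranked above Proposal D on 16 ballots, Proposal D above Proposal A on 24.

Proposal D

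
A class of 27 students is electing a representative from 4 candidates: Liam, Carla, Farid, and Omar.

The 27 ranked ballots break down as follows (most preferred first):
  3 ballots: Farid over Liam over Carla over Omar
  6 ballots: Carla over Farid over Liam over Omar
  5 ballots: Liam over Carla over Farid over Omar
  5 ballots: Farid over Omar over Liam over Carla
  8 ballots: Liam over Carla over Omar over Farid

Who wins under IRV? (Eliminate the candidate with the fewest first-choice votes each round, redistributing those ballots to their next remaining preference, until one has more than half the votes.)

Round 1: Liam 13, Carla 6, Farid 8, Omar 0. Omar eliminated.
Round 2: Liam 13, Carla 6, Farid 8. Carla eliminated.
Round 3: Liam 13, Farid 14. Farid has a majority (≥14).

Farid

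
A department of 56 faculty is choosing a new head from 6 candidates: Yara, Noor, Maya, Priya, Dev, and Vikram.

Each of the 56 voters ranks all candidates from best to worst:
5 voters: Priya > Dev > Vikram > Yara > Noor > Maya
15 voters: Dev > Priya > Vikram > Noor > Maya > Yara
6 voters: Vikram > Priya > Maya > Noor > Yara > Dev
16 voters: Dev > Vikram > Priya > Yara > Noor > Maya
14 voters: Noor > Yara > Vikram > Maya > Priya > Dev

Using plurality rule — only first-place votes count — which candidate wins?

First-place votes: Yara 0, Noor 14, Maya 0, Priya 5, Dev 31, Vikram 6.

Dev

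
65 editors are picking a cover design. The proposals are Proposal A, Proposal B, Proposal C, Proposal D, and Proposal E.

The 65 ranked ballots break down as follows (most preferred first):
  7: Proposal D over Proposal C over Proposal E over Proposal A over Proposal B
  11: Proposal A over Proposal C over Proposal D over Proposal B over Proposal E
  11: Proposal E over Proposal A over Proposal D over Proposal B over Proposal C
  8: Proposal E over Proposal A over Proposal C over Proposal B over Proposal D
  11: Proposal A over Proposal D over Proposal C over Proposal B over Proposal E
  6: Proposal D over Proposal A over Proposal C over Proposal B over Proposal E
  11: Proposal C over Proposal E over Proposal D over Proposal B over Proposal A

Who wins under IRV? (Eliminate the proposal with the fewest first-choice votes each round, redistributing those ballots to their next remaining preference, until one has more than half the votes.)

Round 1: Proposal A 22, Proposal B 0, Proposal C 11, Proposal D 13, Proposal E 19. Proposal B eliminated.
Round 2: Proposal A 22, Proposal C 11, Proposal D 13, Proposal E 19. Proposal C eliminated.
Round 3: Proposal A 22, Proposal D 13, Proposal E 30. Proposal D eliminated.
Round 4: Proposal A 28, Proposal E 37. Proposal E has a majority (≥33).

Proposal E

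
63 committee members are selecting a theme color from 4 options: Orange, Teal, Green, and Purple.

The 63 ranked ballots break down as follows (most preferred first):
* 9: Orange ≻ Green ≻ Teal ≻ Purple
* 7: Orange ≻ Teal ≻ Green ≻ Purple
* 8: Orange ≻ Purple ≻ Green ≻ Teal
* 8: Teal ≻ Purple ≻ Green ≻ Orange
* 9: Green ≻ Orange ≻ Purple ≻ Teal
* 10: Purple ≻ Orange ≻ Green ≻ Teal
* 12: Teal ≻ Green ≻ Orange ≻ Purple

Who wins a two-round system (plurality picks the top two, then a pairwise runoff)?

Orange

Round 1 first-place votes: Orange 24, Teal 20, Green 9, Purple 10. Orange and Teal advance.
Runoff: Orange is ranked above Teal on 43 ballots, Teal above Orange on 20.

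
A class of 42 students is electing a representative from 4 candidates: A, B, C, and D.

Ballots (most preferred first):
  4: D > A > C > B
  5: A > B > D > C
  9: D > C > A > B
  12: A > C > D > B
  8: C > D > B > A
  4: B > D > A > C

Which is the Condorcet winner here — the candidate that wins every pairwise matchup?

D vs A: 25–17
D vs B: 33–9
D vs C: 22–20
D beats every other candidate.

D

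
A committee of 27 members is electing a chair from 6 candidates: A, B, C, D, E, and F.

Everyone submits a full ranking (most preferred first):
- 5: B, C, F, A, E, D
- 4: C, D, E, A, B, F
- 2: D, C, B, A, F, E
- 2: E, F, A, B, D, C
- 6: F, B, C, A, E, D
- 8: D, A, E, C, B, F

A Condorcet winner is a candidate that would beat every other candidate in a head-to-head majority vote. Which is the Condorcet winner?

C vs A: 17–10
C vs B: 14–13
C vs D: 15–12
C vs E: 17–10
C vs F: 19–8
C beats every other candidate.

C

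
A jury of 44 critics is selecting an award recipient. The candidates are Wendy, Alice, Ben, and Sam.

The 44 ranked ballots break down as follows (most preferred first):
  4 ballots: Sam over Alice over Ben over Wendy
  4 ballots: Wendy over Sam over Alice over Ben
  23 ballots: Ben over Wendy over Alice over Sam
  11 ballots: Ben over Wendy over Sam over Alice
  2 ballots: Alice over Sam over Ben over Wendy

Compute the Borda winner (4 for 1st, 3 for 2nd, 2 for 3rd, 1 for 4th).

Ben

Wendy: 4×1 + 4×4 + 23×3 + 11×3 + 2×1 = 124
Alice: 4×3 + 4×2 + 23×2 + 11×1 + 2×4 = 85
Ben: 4×2 + 4×1 + 23×4 + 11×4 + 2×2 = 152
Sam: 4×4 + 4×3 + 23×1 + 11×2 + 2×3 = 79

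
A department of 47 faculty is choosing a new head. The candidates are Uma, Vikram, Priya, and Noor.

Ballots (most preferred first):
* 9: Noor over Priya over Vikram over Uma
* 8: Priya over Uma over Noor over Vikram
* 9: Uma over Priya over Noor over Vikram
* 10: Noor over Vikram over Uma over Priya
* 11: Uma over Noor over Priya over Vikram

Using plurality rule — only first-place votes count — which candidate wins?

First-place votes: Uma 20, Vikram 0, Priya 8, Noor 19.

Uma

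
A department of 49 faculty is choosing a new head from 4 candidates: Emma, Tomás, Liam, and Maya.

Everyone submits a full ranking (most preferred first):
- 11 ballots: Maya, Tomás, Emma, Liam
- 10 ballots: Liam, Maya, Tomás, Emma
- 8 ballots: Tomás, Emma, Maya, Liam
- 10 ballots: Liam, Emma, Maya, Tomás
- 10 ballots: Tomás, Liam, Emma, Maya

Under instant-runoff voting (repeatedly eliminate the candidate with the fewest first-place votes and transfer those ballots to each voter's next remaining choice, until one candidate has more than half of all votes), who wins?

Round 1: Emma 0, Tomás 18, Liam 20, Maya 11. Emma eliminated.
Round 2: Tomás 18, Liam 20, Maya 11. Maya eliminated.
Round 3: Tomás 29, Liam 20. Tomás has a majority (≥25).

Tomás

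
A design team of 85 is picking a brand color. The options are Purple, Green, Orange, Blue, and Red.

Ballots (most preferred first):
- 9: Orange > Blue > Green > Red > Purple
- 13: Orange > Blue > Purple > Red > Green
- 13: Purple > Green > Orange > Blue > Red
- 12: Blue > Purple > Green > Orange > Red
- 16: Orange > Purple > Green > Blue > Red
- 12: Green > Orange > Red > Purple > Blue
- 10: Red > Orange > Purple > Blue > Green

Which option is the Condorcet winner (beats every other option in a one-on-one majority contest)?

Orange vs Purple: 60–25
Orange vs Green: 48–37
Orange vs Blue: 73–12
Orange vs Red: 75–10
Orange beats every other option.

Orange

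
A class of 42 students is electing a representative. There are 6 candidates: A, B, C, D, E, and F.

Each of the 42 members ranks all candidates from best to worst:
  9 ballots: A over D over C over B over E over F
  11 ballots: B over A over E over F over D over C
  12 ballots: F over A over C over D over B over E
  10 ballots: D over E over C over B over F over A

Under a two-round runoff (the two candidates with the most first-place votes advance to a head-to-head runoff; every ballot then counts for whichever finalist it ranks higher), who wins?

Round 1 first-place votes: A 9, B 11, C 0, D 10, E 0, F 12. F and B advance.
Runoff: F is ranked above B on 12 ballots, B above F on 30.

B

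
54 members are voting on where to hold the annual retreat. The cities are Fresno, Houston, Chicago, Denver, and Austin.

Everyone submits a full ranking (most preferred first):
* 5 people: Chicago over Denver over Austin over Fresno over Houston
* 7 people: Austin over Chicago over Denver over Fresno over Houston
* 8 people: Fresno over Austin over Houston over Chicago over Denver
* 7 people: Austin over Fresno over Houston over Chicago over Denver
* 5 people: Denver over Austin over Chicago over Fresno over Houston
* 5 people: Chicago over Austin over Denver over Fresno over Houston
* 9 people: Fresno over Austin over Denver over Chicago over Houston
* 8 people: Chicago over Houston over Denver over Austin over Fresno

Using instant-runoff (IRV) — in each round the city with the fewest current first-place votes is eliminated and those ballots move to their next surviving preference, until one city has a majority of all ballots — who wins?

Round 1: Fresno 17, Houston 0, Chicago 18, Denver 5, Austin 14. Houston eliminated.
Round 2: Fresno 17, Chicago 18, Denver 5, Austin 14. Denver eliminated.
Round 3: Fresno 17, Chicago 18, Austin 19. Fresno eliminated.
Round 4: Chicago 18, Austin 36. Austin has a majority (≥28).

Austin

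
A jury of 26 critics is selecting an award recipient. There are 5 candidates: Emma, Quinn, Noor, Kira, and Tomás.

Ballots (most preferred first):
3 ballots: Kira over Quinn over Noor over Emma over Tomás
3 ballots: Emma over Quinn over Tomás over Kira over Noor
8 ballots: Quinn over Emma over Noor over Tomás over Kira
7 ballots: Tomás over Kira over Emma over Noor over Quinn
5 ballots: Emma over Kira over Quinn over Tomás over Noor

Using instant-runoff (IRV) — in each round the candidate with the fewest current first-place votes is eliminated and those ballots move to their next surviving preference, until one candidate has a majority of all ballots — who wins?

Emma

Round 1: Emma 8, Quinn 8, Noor 0, Kira 3, Tomás 7. Noor eliminated.
Round 2: Emma 8, Quinn 8, Kira 3, Tomás 7. Kira eliminated.
Round 3: Emma 8, Quinn 11, Tomás 7. Tomás eliminated.
Round 4: Emma 15, Quinn 11. Emma has a majority (≥14).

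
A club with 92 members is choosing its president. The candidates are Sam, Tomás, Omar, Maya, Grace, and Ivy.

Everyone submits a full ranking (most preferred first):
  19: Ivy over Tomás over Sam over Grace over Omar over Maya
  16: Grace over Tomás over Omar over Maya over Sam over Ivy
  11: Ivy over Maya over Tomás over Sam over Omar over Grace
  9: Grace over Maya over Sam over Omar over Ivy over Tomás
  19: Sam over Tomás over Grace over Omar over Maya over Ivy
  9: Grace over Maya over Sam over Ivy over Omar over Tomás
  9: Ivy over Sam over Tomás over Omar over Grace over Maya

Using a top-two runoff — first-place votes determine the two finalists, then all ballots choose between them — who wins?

Round 1 first-place votes: Sam 19, Tomás 0, Omar 0, Maya 0, Grace 34, Ivy 39. Ivy and Grace advance.
Runoff: Ivy is ranked above Grace on 39 ballots, Grace above Ivy on 53.

Grace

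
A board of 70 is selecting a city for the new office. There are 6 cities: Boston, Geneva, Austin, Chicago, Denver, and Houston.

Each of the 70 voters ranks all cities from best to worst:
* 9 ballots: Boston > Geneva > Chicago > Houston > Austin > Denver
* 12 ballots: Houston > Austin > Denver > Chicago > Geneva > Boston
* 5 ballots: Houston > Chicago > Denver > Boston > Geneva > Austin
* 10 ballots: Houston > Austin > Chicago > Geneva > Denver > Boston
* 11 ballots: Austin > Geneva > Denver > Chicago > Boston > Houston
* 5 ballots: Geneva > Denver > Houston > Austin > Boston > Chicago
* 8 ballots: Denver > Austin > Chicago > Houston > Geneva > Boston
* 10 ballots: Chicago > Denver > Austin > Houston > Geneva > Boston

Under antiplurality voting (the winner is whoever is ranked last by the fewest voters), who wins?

Geneva

Last-place votes: Boston 40, Geneva 0, Austin 5, Chicago 5, Denver 9, Houston 11.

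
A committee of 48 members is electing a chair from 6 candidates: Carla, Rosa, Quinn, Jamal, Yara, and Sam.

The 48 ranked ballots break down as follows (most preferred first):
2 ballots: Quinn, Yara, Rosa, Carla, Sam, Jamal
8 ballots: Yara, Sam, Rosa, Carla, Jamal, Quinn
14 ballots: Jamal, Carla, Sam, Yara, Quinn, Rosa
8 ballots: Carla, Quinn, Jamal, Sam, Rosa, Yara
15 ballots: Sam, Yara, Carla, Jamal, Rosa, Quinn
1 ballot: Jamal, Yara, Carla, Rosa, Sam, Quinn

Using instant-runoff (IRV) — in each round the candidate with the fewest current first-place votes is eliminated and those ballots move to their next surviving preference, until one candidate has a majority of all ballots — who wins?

Round 1: Carla 8, Rosa 0, Quinn 2, Jamal 15, Yara 8, Sam 15. Rosa eliminated.
Round 2: Carla 8, Quinn 2, Jamal 15, Yara 8, Sam 15. Quinn eliminated.
Round 3: Carla 8, Jamal 15, Yara 10, Sam 15. Carla eliminated.
Round 4: Jamal 23, Yara 10, Sam 15. Yara eliminated.
Round 5: Jamal 23, Sam 25. Sam has a majority (≥25).

Sam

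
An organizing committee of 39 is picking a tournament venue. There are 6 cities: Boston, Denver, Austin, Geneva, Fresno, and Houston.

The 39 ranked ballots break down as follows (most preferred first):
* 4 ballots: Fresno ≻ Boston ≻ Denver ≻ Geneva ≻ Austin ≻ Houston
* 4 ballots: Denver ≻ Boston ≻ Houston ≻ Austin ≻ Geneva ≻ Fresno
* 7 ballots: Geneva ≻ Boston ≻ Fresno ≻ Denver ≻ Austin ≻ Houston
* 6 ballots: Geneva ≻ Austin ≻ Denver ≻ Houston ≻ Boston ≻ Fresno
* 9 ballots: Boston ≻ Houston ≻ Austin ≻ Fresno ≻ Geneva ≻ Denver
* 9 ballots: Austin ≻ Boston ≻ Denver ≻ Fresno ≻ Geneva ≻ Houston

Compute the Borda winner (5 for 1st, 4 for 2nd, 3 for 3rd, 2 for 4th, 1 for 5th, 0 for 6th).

Boston

Boston: 4×4 + 4×4 + 7×4 + 6×1 + 9×5 + 9×4 = 147
Denver: 4×3 + 4×5 + 7×2 + 6×3 + 9×0 + 9×3 = 91
Austin: 4×1 + 4×2 + 7×1 + 6×4 + 9×3 + 9×5 = 115
Geneva: 4×2 + 4×1 + 7×5 + 6×5 + 9×1 + 9×1 = 95
Fresno: 4×5 + 4×0 + 7×3 + 6×0 + 9×2 + 9×2 = 77
Houston: 4×0 + 4×3 + 7×0 + 6×2 + 9×4 + 9×0 = 60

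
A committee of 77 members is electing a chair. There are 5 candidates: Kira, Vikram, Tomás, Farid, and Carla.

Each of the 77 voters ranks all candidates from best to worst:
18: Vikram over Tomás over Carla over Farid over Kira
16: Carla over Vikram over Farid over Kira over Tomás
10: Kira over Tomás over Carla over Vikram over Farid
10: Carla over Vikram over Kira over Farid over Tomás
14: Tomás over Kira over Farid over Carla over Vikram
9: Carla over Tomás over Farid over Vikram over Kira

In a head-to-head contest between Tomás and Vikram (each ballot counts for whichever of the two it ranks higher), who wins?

Tomás is ranked above Vikram on 33 ballots; Vikram above Tomás on 44.

Vikram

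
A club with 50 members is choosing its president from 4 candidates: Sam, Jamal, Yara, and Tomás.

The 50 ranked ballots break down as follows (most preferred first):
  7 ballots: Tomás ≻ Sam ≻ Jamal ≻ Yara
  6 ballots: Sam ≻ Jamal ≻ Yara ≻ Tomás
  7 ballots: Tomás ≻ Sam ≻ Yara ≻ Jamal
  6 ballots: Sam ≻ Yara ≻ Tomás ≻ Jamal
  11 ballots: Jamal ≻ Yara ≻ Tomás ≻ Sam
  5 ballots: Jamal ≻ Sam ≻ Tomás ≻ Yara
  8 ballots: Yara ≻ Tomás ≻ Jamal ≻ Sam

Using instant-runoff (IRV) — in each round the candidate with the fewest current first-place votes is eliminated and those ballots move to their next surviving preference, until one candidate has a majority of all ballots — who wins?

Round 1: Sam 12, Jamal 16, Yara 8, Tomás 14. Yara eliminated.
Round 2: Sam 12, Jamal 16, Tomás 22. Sam eliminated.
Round 3: Jamal 22, Tomás 28. Tomás has a majority (≥26).

Tomás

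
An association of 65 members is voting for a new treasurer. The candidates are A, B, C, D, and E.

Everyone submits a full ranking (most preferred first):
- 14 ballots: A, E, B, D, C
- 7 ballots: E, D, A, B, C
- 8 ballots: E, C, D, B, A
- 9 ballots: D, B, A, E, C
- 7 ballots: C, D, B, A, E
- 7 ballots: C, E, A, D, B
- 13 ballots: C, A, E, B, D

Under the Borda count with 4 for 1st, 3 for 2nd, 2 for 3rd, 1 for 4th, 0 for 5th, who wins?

A: 14×4 + 7×2 + 8×0 + 9×2 + 7×1 + 7×2 + 13×3 = 148
B: 14×2 + 7×1 + 8×1 + 9×3 + 7×2 + 7×0 + 13×1 = 97
C: 14×0 + 7×0 + 8×3 + 9×0 + 7×4 + 7×4 + 13×4 = 132
D: 14×1 + 7×3 + 8×2 + 9×4 + 7×3 + 7×1 + 13×0 = 115
E: 14×3 + 7×4 + 8×4 + 9×1 + 7×0 + 7×3 + 13×2 = 158

E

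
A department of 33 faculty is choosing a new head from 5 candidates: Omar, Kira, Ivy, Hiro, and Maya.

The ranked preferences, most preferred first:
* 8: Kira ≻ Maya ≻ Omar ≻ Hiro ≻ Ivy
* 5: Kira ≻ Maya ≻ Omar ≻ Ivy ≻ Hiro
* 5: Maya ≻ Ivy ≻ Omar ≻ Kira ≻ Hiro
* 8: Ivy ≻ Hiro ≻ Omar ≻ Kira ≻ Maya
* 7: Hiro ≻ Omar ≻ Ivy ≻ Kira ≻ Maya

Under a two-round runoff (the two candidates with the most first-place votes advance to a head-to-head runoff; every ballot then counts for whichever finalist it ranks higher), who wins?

Round 1 first-place votes: Omar 0, Kira 13, Ivy 8, Hiro 7, Maya 5. Kira and Ivy advance.
Runoff: Kira is ranked above Ivy on 13 ballots, Ivy above Kira on 20.

Ivy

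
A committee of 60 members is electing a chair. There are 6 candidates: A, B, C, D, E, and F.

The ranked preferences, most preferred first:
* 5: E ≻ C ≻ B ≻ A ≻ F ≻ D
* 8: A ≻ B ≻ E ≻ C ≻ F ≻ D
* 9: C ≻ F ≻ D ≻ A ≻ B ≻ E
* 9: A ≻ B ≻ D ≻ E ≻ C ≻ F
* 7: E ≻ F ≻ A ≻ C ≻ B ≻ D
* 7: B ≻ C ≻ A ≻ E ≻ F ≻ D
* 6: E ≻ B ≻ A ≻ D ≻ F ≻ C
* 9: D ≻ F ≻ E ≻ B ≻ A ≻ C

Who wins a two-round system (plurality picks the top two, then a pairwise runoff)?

A

Round 1 first-place votes: A 17, B 7, C 9, D 9, E 18, F 0. E and A advance.
Runoff: E is ranked above A on 27 ballots, A above E on 33.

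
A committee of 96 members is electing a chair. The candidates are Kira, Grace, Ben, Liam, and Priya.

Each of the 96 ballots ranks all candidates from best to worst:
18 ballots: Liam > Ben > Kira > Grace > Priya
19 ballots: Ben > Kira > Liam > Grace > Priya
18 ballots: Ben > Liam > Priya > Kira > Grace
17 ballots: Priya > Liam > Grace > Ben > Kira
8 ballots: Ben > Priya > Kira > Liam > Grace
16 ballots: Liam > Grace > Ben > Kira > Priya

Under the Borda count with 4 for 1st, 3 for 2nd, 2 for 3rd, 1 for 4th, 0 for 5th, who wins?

Kira: 18×2 + 19×3 + 18×1 + 17×0 + 8×2 + 16×1 = 143
Grace: 18×1 + 19×1 + 18×0 + 17×2 + 8×0 + 16×3 = 119
Ben: 18×3 + 19×4 + 18×4 + 17×1 + 8×4 + 16×2 = 283
Liam: 18×4 + 19×2 + 18×3 + 17×3 + 8×1 + 16×4 = 287
Priya: 18×0 + 19×0 + 18×2 + 17×4 + 8×3 + 16×0 = 128

Liam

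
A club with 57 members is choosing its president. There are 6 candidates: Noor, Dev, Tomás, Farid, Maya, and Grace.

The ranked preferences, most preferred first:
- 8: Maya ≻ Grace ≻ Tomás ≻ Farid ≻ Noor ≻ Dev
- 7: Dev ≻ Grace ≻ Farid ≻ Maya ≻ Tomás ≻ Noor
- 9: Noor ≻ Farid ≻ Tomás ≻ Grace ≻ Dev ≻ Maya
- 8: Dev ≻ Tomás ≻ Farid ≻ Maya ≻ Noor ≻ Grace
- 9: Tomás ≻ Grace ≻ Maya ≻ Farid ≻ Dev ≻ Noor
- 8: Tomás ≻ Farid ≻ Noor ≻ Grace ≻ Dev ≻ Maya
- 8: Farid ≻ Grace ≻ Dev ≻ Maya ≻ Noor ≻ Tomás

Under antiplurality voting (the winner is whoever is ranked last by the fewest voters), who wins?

Last-place votes: Noor 16, Dev 8, Tomás 8, Farid 0, Maya 17, Grace 8.

Farid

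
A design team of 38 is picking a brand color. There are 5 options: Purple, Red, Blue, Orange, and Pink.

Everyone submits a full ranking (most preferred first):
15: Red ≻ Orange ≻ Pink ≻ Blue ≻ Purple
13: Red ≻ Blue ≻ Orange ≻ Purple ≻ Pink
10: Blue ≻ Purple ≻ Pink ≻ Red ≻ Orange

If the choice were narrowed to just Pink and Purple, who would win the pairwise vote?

Pink is ranked above Purple on 15 ballots; Purple above Pink on 23.

Purple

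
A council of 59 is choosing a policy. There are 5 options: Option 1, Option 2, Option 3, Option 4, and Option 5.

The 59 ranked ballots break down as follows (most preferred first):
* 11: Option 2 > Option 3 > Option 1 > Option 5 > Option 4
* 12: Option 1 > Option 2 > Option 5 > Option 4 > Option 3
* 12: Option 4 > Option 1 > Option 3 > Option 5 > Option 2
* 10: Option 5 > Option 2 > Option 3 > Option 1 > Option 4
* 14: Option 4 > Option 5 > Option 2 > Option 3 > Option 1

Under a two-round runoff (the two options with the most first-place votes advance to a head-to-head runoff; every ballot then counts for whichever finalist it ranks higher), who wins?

Round 1 first-place votes: Option 1 12, Option 2 11, Option 3 0, Option 4 26, Option 5 10. Option 4 and Option 1 advance.
Runoff: Option 4 is ranked above Option 1 on 26 ballots, Option 1 above Option 4 on 33.

Option 1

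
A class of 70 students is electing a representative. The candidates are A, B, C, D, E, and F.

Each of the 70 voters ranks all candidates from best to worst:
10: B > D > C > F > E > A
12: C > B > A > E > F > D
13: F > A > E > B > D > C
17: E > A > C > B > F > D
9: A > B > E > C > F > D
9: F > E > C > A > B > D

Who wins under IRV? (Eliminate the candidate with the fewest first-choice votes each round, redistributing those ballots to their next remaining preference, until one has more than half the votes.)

Round 1: A 9, B 10, C 12, D 0, E 17, F 22. D eliminated.
Round 2: A 9, B 10, C 12, E 17, F 22. A eliminated.
Round 3: B 19, C 12, E 17, F 22. C eliminated.
Round 4: B 31, E 17, F 22. E eliminated.
Round 5: B 48, F 22. B has a majority (≥36).

B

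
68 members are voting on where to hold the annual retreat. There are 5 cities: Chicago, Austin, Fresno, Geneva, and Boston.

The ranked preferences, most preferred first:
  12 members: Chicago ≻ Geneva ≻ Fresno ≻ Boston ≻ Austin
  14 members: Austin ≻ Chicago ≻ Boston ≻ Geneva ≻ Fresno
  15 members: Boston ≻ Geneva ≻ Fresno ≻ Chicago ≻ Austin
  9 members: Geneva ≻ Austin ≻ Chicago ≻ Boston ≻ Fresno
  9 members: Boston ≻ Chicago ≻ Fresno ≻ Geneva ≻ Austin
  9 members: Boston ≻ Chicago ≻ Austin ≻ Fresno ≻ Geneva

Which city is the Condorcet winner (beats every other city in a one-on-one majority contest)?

Chicago

Chicago vs Austin: 45–23
Chicago vs Fresno: 53–15
Chicago vs Geneva: 44–24
Chicago vs Boston: 35–33
Chicago beats every other city.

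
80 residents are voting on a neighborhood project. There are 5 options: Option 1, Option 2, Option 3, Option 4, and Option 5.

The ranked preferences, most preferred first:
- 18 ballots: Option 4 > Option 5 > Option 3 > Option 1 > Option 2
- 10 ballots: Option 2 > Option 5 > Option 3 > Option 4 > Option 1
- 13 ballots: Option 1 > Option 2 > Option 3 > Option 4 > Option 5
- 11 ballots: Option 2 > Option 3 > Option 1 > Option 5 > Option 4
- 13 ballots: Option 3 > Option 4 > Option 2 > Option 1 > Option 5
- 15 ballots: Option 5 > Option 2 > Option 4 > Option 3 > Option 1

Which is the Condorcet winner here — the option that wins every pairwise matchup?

Option 2

Option 2 vs Option 1: 49–31
Option 2 vs Option 3: 49–31
Option 2 vs Option 4: 49–31
Option 2 vs Option 5: 47–33
Option 2 beats every other option.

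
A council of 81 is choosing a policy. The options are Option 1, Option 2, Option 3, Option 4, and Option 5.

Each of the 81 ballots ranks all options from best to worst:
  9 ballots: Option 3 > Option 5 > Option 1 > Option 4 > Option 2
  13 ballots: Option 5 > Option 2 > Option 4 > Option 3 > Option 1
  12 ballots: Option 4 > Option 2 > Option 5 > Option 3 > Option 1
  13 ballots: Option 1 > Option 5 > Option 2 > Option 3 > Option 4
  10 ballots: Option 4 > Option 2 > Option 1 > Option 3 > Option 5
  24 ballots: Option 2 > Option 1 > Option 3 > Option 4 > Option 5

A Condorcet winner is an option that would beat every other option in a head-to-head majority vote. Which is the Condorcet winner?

Option 2 vs Option 1: 59–22
Option 2 vs Option 3: 72–9
Option 2 vs Option 4: 50–31
Option 2 vs Option 5: 46–35
Option 2 beats every other option.

Option 2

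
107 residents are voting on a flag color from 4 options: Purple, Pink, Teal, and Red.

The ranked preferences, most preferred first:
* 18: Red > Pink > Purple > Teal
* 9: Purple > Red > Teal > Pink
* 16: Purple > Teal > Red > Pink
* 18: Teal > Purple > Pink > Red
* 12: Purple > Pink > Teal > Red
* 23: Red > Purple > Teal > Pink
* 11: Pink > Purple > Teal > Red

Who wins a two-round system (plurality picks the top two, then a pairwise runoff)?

Round 1 first-place votes: Purple 37, Pink 11, Teal 18, Red 41. Red and Purple advance.
Runoff: Red is ranked above Purple on 41 ballots, Purple above Red on 66.

Purple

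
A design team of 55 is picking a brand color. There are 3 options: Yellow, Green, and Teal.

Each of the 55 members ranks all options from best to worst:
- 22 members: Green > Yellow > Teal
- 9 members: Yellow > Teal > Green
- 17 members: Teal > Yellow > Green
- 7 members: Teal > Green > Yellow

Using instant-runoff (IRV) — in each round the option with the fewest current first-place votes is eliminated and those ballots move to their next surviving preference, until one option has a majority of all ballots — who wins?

Round 1: Yellow 9, Green 22, Teal 24. Yellow eliminated.
Round 2: Green 22, Teal 33. Teal has a majority (≥28).

Teal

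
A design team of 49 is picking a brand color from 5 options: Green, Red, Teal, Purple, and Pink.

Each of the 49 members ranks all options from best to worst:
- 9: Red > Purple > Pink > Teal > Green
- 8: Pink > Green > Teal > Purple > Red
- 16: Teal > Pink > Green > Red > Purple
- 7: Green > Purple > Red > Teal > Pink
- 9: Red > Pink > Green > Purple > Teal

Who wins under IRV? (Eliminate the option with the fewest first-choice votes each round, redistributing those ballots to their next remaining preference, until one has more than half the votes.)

Round 1: Green 7, Red 18, Teal 16, Purple 0, Pink 8. Purple eliminated.
Round 2: Green 7, Red 18, Teal 16, Pink 8. Green eliminated.
Round 3: Red 25, Teal 16, Pink 8. Red has a majority (≥25).

Red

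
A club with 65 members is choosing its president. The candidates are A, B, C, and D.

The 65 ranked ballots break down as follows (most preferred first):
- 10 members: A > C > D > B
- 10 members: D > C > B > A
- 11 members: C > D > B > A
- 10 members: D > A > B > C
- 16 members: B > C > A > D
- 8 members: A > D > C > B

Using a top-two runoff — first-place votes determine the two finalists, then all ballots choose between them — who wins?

Round 1 first-place votes: A 18, B 16, C 11, D 20. D and A advance.
Runoff: D is ranked above A on 31 ballots, A above D on 34.

A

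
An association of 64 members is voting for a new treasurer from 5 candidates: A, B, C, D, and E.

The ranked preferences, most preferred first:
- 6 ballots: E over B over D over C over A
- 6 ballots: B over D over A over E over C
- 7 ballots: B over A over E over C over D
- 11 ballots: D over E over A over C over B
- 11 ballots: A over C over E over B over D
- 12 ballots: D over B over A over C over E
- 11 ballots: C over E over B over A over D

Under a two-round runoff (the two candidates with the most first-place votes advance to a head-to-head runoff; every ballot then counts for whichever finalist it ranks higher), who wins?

B

Round 1 first-place votes: A 11, B 13, C 11, D 23, E 6. D and B advance.
Runoff: D is ranked above B on 23 ballots, B above D on 41.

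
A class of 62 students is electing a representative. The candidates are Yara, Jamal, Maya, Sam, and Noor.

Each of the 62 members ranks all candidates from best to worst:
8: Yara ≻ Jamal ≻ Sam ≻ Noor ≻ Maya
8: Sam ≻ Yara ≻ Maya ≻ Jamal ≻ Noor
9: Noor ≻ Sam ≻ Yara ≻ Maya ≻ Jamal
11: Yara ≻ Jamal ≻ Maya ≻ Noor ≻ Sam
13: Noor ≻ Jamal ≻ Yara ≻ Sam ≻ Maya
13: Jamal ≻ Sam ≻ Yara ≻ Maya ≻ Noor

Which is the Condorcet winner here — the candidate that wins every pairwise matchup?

Yara

Yara vs Jamal: 36–26
Yara vs Maya: 62–0
Yara vs Sam: 32–30
Yara vs Noor: 40–22
Yara beats every other candidate.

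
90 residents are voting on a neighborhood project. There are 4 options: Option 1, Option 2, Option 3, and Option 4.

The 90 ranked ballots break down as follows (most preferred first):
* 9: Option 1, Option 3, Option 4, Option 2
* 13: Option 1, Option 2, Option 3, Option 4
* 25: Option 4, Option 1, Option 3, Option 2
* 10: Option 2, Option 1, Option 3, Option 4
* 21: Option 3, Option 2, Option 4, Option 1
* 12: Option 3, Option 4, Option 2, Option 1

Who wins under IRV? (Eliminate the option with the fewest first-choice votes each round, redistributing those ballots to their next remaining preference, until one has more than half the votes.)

Round 1: Option 1 22, Option 2 10, Option 3 33, Option 4 25. Option 2 eliminated.
Round 2: Option 1 32, Option 3 33, Option 4 25. Option 4 eliminated.
Round 3: Option 1 57, Option 3 33. Option 1 has a majority (≥46).

Option 1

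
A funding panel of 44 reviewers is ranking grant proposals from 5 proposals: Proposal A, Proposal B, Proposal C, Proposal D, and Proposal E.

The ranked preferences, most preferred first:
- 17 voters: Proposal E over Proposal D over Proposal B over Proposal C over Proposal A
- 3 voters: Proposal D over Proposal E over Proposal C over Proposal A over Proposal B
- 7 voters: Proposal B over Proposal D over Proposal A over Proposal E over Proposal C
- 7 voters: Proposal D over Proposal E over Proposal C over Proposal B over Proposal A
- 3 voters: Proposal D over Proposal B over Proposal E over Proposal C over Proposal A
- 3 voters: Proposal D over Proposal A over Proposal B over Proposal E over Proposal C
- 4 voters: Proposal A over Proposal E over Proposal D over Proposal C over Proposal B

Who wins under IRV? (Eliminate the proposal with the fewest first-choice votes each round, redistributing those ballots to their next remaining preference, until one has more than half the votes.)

Round 1: Proposal A 4, Proposal B 7, Proposal C 0, Proposal D 16, Proposal E 17. Proposal C eliminated.
Round 2: Proposal A 4, Proposal B 7, Proposal D 16, Proposal E 17. Proposal A eliminated.
Round 3: Proposal B 7, Proposal D 16, Proposal E 21. Proposal B eliminated.
Round 4: Proposal D 23, Proposal E 21. Proposal D has a majority (≥23).

Proposal D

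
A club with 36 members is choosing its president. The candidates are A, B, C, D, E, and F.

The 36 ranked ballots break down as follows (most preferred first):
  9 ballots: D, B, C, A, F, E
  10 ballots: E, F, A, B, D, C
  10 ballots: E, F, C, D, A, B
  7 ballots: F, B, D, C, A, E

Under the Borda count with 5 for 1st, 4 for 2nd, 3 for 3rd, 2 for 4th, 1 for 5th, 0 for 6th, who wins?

F

A: 9×2 + 10×3 + 10×1 + 7×1 = 65
B: 9×4 + 10×2 + 10×0 + 7×4 = 84
C: 9×3 + 10×0 + 10×3 + 7×2 = 71
D: 9×5 + 10×1 + 10×2 + 7×3 = 96
E: 9×0 + 10×5 + 10×5 + 7×0 = 100
F: 9×1 + 10×4 + 10×4 + 7×5 = 124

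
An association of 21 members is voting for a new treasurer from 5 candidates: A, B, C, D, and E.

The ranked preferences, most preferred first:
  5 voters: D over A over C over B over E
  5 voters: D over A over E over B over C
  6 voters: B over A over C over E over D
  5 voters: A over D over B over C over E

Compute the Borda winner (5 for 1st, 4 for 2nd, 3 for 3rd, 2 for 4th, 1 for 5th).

A: 5×4 + 5×4 + 6×4 + 5×5 = 89
B: 5×2 + 5×2 + 6×5 + 5×3 = 65
C: 5×3 + 5×1 + 6×3 + 5×2 = 48
D: 5×5 + 5×5 + 6×1 + 5×4 = 76
E: 5×1 + 5×3 + 6×2 + 5×1 = 37

A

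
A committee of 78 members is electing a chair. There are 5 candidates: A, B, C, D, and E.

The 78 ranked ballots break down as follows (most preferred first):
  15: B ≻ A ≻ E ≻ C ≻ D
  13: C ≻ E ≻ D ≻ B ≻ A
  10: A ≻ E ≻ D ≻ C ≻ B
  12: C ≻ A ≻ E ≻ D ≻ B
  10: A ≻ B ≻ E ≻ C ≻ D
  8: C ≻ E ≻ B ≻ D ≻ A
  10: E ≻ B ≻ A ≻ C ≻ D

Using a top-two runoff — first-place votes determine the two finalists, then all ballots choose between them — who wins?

Round 1 first-place votes: A 20, B 15, C 33, D 0, E 10. C and A advance.
Runoff: C is ranked above A on 33 ballots, A above C on 45.

A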